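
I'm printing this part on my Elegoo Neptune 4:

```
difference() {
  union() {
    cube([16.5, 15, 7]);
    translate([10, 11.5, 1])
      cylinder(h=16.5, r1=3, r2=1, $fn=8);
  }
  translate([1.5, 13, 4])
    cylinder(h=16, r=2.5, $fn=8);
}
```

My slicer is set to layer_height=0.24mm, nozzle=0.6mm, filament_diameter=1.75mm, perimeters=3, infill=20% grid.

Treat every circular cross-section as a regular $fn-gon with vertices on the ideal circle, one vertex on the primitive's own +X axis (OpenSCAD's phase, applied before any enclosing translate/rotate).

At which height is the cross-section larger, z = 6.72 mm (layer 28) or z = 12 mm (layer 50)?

Layer 28 (z = 6.72): the 16.5×15 cube contributes its full rectangle (area 247.50 mm²); the cone at (10, 11.5) (r1=3→r2=1) has section circumradius 2.307 here — a regular 8-gon (area = (8/2)·2.307²·sin(360°/8) = 15.05 mm²); Merging all regions: the cone at (10, 11.5) lies entirely inside the 16.5×15 cube, so the union is just the 16.5×15 cube — area = 247.50 mm²; the r=2.5 cylinder at (1.5, 13) contributes a regular 8-gon of circumradius 2.5 (area = (8/2)·2.500²·sin(360°/8) = 17.68 mm²); After the difference (first − rest): starting from that combined region (247.50 mm²), the r=2.5 cylinder at (1.5, 13) partially overlaps it — only the 14.80 mm² overlap (of its 17.68 mm²) is removed, clipping the outline — area = 232.70 mm². So its area = 232.70 mm². Layer 50 (z = 12): the cube is absent (z outside [0, 7]); the cone at (10, 11.5) (r1=3→r2=1) has section circumradius 1.667 here — a regular 8-gon (area = (8/2)·1.667²·sin(360°/8) = 7.86 mm²); Combining (union): only the cone at (10, 11.5) is present, so the union is just that shape — area = 7.86 mm²; the r=2.5 cylinder at (1.5, 13) gives a regular 8-gon of circumradius 2.5 (constant along its height) (area = (8/2)·2.500²·sin(360°/8) = 17.68 mm²); Subtracting the remaining from the first: starting from that combined region (7.86 mm²), the r=2.5 cylinder at (1.5, 13) misses the remaining region (no effect) — area = 7.86 mm². So its area = 7.86 mm². Layer 28 is larger (232.70 vs 7.86 mm²).

layer 28 (z = 6.72 mm)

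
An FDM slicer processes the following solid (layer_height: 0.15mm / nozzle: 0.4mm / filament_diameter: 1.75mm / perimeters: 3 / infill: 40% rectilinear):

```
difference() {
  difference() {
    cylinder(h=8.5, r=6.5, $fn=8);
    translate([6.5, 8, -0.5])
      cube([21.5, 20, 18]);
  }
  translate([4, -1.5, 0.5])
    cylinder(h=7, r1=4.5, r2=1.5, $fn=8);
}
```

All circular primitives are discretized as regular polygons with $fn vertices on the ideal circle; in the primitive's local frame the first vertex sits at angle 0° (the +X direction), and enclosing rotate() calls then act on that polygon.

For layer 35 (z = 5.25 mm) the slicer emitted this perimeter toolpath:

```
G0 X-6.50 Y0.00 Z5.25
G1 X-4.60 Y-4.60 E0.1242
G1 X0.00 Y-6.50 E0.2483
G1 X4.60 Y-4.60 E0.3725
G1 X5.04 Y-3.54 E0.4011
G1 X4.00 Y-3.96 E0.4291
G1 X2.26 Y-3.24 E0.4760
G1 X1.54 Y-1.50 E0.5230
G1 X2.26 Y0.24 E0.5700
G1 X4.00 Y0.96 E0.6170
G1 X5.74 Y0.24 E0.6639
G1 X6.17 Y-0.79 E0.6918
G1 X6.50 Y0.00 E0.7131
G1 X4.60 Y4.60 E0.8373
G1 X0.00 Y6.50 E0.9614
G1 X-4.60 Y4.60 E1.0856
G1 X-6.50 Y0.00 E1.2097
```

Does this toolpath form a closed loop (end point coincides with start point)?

Start point (G0): (-6.50, 0.00). End point (last G1): the path returns to the start — closed.

yes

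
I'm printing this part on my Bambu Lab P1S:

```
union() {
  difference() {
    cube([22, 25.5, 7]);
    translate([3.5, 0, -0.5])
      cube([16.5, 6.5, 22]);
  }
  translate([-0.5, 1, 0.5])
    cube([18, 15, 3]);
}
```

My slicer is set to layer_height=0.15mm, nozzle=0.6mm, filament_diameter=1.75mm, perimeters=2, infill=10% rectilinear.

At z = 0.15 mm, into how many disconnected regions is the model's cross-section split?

1

At z = 0.15 mm: the cube (footprint 22×25.5) is included at this height; the 16.5×6.5 cube at (3.5, 0) contributes its full rectangle; Taking the first minus the rest: starting from the 22×25.5 cube, the 16.5×6.5 cube at (3.5, 0) lies inside it touching the edge (removes its full 107.25 mm²) — 1 connected region; the cube at (-0.5, 1) does not reach this height (z outside [0.5, 3.5]); Combining (union): only that combined region is present, so the union is just that shape — 1 connected region. The result has 1 disconnected region.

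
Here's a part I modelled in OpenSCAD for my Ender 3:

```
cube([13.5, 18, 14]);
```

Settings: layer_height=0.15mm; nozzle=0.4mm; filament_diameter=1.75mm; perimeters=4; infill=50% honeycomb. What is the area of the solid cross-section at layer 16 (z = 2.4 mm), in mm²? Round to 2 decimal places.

243.00 mm²

At z = 2.4 mm: the cube (footprint 13.5×18) is included at this height (area 243.00 mm²). Overall, the cross-section is a single solid region. Net area = 243.00 mm².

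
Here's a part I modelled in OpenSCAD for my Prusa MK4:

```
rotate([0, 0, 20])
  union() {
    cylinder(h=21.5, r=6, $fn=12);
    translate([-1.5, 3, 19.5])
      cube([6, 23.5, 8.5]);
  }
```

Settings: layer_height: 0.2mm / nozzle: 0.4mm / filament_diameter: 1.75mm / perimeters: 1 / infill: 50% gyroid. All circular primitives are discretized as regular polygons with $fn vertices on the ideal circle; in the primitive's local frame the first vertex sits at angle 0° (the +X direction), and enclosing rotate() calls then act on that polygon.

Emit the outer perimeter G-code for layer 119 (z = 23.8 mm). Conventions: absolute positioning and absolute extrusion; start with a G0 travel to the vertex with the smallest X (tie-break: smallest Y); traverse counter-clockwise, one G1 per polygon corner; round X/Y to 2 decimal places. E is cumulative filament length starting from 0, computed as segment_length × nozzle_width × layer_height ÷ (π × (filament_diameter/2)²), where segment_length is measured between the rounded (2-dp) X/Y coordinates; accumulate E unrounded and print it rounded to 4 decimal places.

At z = 23.8 mm: the cylinder is absent (z outside [0, 21.5]); the 6×23.5 cube at (-1.5, 3) contributes its full rectangle; Combining (union): only the 6×23.5 cube at (-1.5, 3) is present, so the union is just that shape — 1 connected region; (rotated 20° about Z; rotation is an isometry so areas/perimeters/island counts are preserved). The outline is a single polygon with 4 vertices. Extrusion per mm of travel: 0.4 × 0.2 / (π × 0.875²) = 0.033260. Accumulating E over each segment gives final E = 1.9621.

G0 X-10.47 Y24.39 Z23.80
G1 X-2.44 Y2.31 E0.7814
G1 X3.20 Y4.36 E0.9810
G1 X-4.83 Y26.44 E1.7625
G1 X-10.47 Y24.39 E1.9621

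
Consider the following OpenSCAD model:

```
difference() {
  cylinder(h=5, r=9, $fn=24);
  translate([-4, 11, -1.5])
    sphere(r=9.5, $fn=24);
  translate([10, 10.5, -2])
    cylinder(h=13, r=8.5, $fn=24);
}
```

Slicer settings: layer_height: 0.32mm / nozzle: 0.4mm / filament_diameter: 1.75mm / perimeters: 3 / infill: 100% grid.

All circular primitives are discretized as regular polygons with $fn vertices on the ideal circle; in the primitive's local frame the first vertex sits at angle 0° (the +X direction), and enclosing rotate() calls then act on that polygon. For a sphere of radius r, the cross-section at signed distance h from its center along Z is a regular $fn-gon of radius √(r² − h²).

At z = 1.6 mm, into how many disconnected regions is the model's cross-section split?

1

At z = 1.6 mm: the r=9 cylinder contributes a regular 24-gon of circumradius 9; the sphere at (-4, 11): section is a regular 24-gon, circumradius = √(r²−h²) = √(9.5²−3.1²) = 8.980; the r=8.5 cylinder at (10, 10.5) gives a regular 24-gon of circumradius 8.5 (constant along its height); Taking the first minus the rest: starting from the r=9 cylinder, the r=9.5 sphere at (-4, 11) partially overlaps it — only the 57.84 mm² overlap (of its 250.45 mm²) is removed, clipping the outline; the r=8.5 cylinder at (10, 10.5) partially overlaps it — only the 14.66 mm² overlap (of its 224.40 mm²) is removed, clipping the outline — 1 connected region. The result has 1 disconnected region.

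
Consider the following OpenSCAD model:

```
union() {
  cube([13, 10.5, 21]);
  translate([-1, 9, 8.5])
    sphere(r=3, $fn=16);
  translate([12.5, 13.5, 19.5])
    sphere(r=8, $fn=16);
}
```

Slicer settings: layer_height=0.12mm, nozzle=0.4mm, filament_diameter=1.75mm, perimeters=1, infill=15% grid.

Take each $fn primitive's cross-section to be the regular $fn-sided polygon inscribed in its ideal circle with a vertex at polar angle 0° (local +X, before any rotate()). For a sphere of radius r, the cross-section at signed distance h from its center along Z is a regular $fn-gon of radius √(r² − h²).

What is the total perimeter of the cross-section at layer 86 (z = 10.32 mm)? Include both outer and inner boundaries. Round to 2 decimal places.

53.11 mm

At z = 10.32 mm: the 13×10.5 cube contributes its full rectangle (perimeter 47.00 mm); the r=3 sphere at (-1, 9) slices to a regular 16-gon of circumradius 2.385 (√(r²−h²) with h=1.82 from center) (perimeter = 2·16·2.385·sin(180°/16) = 14.89 mm); the sphere at (12.5, 13.5) does not reach this height (|z−center|=9.180 > r=8); Taking the union: the regions partially overlap (shared area 3.84 mm²), so the edge portions inside another operand are dropped and the merged outline is re-measured after clipping — boundary = 53.11 mm. Overall, the cross-section is a single solid region. Total boundary length (outer) = 53.11 mm.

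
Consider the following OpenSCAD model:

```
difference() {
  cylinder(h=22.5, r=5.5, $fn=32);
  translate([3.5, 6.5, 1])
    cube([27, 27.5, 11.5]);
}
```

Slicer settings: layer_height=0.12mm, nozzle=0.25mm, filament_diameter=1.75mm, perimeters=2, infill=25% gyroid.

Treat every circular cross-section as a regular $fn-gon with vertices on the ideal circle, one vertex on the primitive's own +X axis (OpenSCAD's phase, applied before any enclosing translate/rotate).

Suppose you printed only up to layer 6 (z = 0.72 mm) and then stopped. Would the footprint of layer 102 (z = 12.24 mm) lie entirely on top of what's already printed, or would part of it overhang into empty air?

entirely on top

Compare the two slices. At z = 0.72: the cylinder: section is a regular 32-gon, circumradius r=5.5 (area = (32/2)·5.500²·sin(360°/32) = 94.42 mm²); the cube at (3.5, 6.5) does not reach this height (z outside [1, 12.5]); Taking the first minus the rest: none of the subtracted shapes is present at this height, so the r=5.5 cylinder is unchanged — area = 94.42 mm². At z = 12.24: the cylinder: section is a regular 32-gon, circumradius r=5.5 (area = (32/2)·5.500²·sin(360°/32) = 94.42 mm²); the 27×27.5 cube at (3.5, 6.5) contributes its full rectangle (area 742.50 mm²); After the difference (first − rest): starting from the r=5.5 cylinder (94.42 mm²), the 27×27.5 cube at (3.5, 6.5) misses the remaining region (no effect) — area = 94.42 mm². Checking containment: the cross-section at z = 12.24 is a subset of the cross-section at z = 0.72.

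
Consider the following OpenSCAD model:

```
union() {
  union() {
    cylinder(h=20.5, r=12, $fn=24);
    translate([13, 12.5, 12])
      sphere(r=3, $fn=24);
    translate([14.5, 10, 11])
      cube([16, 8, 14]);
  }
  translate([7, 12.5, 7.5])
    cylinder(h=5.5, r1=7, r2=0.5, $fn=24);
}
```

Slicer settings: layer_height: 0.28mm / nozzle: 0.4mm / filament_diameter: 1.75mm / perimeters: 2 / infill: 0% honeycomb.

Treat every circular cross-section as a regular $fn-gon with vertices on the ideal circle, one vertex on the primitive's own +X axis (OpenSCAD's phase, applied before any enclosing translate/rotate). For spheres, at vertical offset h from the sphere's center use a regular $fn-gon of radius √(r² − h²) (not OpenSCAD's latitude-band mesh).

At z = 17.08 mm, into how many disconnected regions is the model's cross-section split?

At z = 17.08 mm: the r=12 cylinder contributes a regular 24-gon of circumradius 12; the sphere at (13, 12.5) does not reach this height (|z−center|=5.080 > r=3); the cube at (14.5, 10) (footprint 16×8) is included at this height; Combining (union): the 2 present regions are separate (no shared area or edge), so areas and boundary lengths simply add and each stays a separate island — 2 connected regions; the cone at (7, 12.5) does not reach this height (z outside [7.5, 13]); Combining (union): only that combined region is present, so the union is just that shape — 2 connected regions. The result has 2 disconnected regions.

2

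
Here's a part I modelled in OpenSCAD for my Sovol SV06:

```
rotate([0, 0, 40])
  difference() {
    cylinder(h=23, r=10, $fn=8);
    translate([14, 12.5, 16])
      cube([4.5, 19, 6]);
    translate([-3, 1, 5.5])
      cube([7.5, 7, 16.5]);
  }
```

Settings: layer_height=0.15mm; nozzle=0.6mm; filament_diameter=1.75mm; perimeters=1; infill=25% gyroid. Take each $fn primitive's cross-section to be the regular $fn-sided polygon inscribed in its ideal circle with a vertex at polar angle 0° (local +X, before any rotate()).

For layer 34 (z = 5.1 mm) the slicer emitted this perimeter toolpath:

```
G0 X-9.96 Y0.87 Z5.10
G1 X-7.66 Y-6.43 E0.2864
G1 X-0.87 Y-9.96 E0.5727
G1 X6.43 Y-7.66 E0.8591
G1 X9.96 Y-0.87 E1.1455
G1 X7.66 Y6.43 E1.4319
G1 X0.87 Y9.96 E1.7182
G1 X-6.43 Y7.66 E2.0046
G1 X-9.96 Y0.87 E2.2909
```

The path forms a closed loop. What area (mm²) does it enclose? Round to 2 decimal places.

282.81 mm²

Apply the shoelace formula to the sequence of (X, Y) vertices; enclosed area = 282.81 mm².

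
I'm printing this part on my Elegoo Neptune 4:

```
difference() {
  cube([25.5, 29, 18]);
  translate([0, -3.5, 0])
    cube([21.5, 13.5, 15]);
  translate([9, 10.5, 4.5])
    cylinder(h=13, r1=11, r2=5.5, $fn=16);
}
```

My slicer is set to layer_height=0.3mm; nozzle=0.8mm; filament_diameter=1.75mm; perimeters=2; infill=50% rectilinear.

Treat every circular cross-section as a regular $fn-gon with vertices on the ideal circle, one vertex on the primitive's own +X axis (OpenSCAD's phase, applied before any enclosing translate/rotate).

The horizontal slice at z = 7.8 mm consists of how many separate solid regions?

At z = 7.8 mm: the 25.5×29 cube contributes its full rectangle; the 21.5×13.5 cube at (0, -3.5) contributes its full rectangle; the cone at (9, 10.5) (r1=11→r2=5.5) has section circumradius 9.604 here — a regular 16-gon; Taking the first minus the rest: starting from the 25.5×29 cube, the 21.5×13.5 cube at (0, -3.5) partially overlaps it — only the 215.00 mm² overlap (of its 290.25 mm²) is removed, clipping the outline; the cone at (9, 10.5) partially overlaps it — only the 149.55 mm² overlap (of its 282.37 mm²) is removed, clipping the outline — 1 connected region. The result has 1 disconnected region.

1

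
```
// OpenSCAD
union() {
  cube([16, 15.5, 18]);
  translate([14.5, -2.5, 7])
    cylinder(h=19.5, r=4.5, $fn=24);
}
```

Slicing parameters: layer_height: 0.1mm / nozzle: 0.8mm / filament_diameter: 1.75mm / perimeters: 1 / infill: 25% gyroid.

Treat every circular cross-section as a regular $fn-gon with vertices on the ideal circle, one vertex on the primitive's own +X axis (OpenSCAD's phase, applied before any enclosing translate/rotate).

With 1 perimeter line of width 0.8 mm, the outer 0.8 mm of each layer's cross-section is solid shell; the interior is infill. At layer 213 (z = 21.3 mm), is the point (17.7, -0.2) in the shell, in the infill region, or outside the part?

shell

At z = 21.3 mm: the cube is not intersected at this z (z outside [0, 18]); the r=4.5 cylinder at (14.5, -2.5) contributes a regular 24-gon of circumradius 4.5; Combining (union): only the r=4.5 cylinder at (14.5, -2.5) is present, so the union is just that shape — 1 connected region. Overall, the cross-section is a single solid region. The nearest boundary edge runs (18.40, -0.25)→(17.68, 0.68); distance from the point to it = 0.52 mm. The point is inside the cross-section, 0.52 mm from the nearest boundary — within the 0.8 mm shell band (1 × 0.8).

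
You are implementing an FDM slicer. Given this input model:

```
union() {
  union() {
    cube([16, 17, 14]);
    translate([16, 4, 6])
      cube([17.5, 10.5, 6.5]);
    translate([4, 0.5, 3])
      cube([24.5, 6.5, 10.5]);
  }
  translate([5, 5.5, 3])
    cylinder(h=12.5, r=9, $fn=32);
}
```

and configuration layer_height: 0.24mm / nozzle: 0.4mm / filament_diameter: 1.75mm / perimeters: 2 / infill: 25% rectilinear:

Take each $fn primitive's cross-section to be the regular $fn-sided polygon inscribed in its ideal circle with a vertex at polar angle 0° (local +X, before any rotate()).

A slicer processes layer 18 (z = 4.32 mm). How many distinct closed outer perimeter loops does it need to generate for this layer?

At z = 4.32 mm: the cube is present — its section is the full 16×17 rectangle; the cube at (16, 4) is not intersected at this z (z outside [6, 12.5]); the cube at (4, 0.5) is present — its section is the full 24.5×6.5 rectangle; Combining (union): the regions partially overlap (shared area 78.00 mm²), so overlapping operands fuse into one piece — 1 connected region; the cylinder at (5, 5.5): section is a regular 32-gon, circumradius r=9; Taking the union: the regions partially overlap (shared area 179.17 mm²), so overlapping operands fuse into one piece — 1 connected region. The result has 1 disconnected region.

1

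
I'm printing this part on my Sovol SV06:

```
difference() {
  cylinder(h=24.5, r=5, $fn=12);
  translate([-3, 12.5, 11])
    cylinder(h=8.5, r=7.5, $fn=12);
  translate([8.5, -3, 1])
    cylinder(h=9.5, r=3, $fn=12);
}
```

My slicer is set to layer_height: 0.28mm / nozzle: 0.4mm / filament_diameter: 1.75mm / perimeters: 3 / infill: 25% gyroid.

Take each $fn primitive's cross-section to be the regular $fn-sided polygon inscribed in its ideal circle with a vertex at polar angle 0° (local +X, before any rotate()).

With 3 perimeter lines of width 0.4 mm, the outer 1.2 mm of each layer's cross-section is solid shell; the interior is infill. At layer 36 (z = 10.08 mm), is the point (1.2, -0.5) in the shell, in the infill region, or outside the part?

infill

At z = 10.08 mm: the r=5 cylinder gives a regular 12-gon of circumradius 5 (constant along its height); the cylinder at (-3, 12.5) is absent (z outside [11, 19.5]); the r=3 cylinder at (8.5, -3) contributes a regular 12-gon of circumradius 3; Taking the first minus the rest: starting from the r=5 cylinder, the r=3 cylinder at (8.5, -3) misses the remaining region (no effect) — 1 connected region. Overall, the cross-section is a single solid region. The nearest boundary edge runs (5.00, 0.00)→(4.33, -2.50); distance from the point to it = 3.54 mm. The point is inside the cross-section and 3.54 mm from the nearest boundary — more than the 1.2 mm shell width (3 × 0.4), so it's in the infill interior.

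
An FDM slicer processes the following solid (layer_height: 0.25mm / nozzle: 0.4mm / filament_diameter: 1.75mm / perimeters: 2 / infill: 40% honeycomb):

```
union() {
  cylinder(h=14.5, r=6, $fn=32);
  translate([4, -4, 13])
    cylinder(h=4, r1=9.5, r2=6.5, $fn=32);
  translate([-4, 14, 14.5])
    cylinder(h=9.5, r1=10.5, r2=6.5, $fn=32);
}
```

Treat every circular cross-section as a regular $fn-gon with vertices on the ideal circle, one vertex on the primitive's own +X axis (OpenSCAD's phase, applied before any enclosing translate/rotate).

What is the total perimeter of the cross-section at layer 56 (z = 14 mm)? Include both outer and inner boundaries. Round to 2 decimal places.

59.17 mm

At z = 14 mm: the r=6 cylinder contributes a regular 32-gon of circumradius 6 (perimeter = 2·32·6.000·sin(180°/32) = 37.64 mm); the cone at (4, -4) contributes a regular 32-gon of circumradius 8.750 (interpolated between r1=9.5 and r2=6.5 at t=0.250) (perimeter = 2·32·8.750·sin(180°/32) = 54.89 mm); the cone at (-4, 14) does not reach this height (z outside [14.5, 24]); Merging all regions: the regions partially overlap (shared area 83.94 mm²), so the edge portions inside another operand are dropped and the merged outline is re-measured after clipping — boundary = 59.17 mm. Overall, the cross-section is a single solid region. Total boundary length (outer) = 59.17 mm.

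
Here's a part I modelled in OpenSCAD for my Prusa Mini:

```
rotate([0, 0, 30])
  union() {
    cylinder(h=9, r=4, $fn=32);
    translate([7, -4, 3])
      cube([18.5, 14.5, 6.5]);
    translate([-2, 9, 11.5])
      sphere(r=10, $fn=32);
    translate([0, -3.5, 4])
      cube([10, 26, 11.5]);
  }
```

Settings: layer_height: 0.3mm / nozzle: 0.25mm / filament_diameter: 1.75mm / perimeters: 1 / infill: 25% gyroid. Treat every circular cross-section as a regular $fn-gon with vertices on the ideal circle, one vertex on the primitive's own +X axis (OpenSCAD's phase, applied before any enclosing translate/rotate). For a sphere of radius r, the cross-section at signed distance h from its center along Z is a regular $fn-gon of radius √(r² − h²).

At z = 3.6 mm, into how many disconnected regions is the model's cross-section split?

At z = 3.6 mm: the cylinder: section is a regular 32-gon, circumradius r=4; the cube at (7, -4) is present — its section is the full 18.5×14.5 rectangle; the r=10 sphere at (-2, 9) contributes a regular 32-gon of circumradius √(10²−7.9²) = 6.131; the cube at (0, -3.5) is not intersected at this z (z outside [4, 15.5]); Combining (union): the regions partially overlap (shared area 2.37 mm²), so overlapping operands fuse into one piece — 2 connected regions; (rotated 30° about Z; rotation is an isometry so areas/perimeters/island counts are preserved). The result has 2 disconnected regions.

2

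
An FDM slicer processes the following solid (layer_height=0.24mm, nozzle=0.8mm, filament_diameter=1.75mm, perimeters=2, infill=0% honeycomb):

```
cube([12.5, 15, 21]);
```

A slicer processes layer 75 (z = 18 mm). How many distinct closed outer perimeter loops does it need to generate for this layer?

1

At z = 18 mm: the cube is present — its section is the full 12.5×15 rectangle. The result has 1 disconnected region.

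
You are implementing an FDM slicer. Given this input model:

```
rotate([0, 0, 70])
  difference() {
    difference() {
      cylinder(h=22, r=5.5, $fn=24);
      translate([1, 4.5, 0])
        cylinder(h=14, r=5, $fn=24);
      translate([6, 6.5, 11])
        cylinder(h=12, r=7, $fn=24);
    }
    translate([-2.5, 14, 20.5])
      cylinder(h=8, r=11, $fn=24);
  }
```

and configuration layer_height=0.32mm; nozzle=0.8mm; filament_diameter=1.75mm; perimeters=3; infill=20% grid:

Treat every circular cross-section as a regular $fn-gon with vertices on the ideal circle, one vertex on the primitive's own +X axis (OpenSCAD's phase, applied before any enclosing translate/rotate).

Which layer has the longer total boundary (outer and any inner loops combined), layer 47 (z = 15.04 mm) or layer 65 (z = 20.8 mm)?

layer 47 (z = 15.04 mm)

Layer 47 (z = 15.04): the r=5.5 cylinder contributes a regular 24-gon of circumradius 5.5 (perimeter = 2·24·5.500·sin(180°/24) = 34.46 mm); the cylinder at (1, 4.5) is not intersected at this z (z outside [0, 14]); the r=7 cylinder at (6, 6.5) contributes a regular 24-gon of circumradius 7 (perimeter = 2·24·7.000·sin(180°/24) = 43.86 mm); Taking the first minus the rest: starting from the r=5.5 cylinder, the r=7 cylinder at (6, 6.5) partially overlaps it — only the 21.31 mm² overlap (of its 152.19 mm²) is removed, clipping the outline — boundary = 33.83 mm; the cylinder at (-2.5, 14) does not reach this height (z outside [20.5, 28.5]); Subtracting the remaining from the first: none of the subtracted shapes is present at this height, so that combined region is unchanged — boundary = 33.83 mm; (rotated 70° about Z; rotation is an isometry so areas/perimeters/island counts are preserved). So its perimeter = 33.83 mm. Layer 65 (z = 20.8): the r=5.5 cylinder contributes a regular 24-gon of circumradius 5.5 (perimeter = 2·24·5.500·sin(180°/24) = 34.46 mm); the cylinder at (1, 4.5) is not intersected at this z (z outside [0, 14]); the cylinder at (6, 6.5): section is a regular 24-gon, circumradius r=7 (perimeter = 2·24·7.000·sin(180°/24) = 43.86 mm); Subtracting the remaining from the first: starting from the r=5.5 cylinder, the r=7 cylinder at (6, 6.5) partially overlaps it — only the 21.31 mm² overlap (of its 152.19 mm²) is removed, clipping the outline — boundary = 33.83 mm; the cylinder at (-2.5, 14): section is a regular 24-gon, circumradius r=11 (perimeter = 2·24·11.000·sin(180°/24) = 68.92 mm); Taking the first minus the rest: starting from that combined region, the r=11 cylinder at (-2.5, 14) partially overlaps it — only the 6.01 mm² overlap (of its 375.81 mm²) is removed, clipping the outline — boundary = 31.60 mm; (rotated 70° about Z; rotation is an isometry so areas/perimeters/island counts are preserved). So its perimeter = 31.60 mm. Layer 47 is larger (33.83 vs 31.60 mm).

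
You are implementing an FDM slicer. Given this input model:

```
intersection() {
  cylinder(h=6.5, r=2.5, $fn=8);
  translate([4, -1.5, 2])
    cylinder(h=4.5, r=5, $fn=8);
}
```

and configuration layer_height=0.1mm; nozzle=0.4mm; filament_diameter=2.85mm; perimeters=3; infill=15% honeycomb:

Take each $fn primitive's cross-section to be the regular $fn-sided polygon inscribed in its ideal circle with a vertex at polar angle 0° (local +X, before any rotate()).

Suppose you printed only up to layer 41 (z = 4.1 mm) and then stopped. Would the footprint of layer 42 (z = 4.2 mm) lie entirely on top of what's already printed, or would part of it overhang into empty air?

entirely on top

Compare the two slices. At z = 4.1: the cylinder: section is a regular 8-gon, circumradius r=2.5 (area = (8/2)·2.500²·sin(360°/8) = 17.68 mm²); the r=5 cylinder at (4, -1.5) gives a regular 8-gon of circumradius 5 (constant along its height) (area = (8/2)·5.000²·sin(360°/8) = 70.71 mm²); Taking the intersection: the r=5 cylinder at (4, -1.5) partially overlaps the r=2.5 cylinder; clipping to the common part keeps 10.28 mm² — area = 10.28 mm². At z = 4.2: the r=2.5 cylinder gives a regular 8-gon of circumradius 2.5 (constant along its height) (area = (8/2)·2.500²·sin(360°/8) = 17.68 mm²); the r=5 cylinder at (4, -1.5) gives a regular 8-gon of circumradius 5 (constant along its height) (area = (8/2)·5.000²·sin(360°/8) = 70.71 mm²); Keeping only the common overlap: the r=5 cylinder at (4, -1.5) partially overlaps the r=2.5 cylinder; clipping to the common part keeps 10.28 mm² — area = 10.28 mm². Checking containment: the cross-section at z = 4.2 is a subset of the cross-section at z = 4.1.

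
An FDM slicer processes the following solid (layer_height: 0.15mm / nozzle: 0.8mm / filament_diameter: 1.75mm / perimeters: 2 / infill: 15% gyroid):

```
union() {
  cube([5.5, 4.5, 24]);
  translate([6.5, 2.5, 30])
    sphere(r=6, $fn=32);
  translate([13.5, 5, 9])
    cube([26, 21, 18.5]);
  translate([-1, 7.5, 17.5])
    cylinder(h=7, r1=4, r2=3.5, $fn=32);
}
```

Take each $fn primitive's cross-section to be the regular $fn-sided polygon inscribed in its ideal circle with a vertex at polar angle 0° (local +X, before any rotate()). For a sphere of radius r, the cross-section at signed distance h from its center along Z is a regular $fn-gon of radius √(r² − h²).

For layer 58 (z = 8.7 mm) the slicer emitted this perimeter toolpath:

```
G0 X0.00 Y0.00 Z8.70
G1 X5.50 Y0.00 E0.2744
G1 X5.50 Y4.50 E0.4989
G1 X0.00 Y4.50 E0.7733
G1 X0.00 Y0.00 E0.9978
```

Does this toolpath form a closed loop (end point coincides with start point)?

Start point (G0): (0.00, 0.00). End point (last G1): the path returns to the start — closed.

yes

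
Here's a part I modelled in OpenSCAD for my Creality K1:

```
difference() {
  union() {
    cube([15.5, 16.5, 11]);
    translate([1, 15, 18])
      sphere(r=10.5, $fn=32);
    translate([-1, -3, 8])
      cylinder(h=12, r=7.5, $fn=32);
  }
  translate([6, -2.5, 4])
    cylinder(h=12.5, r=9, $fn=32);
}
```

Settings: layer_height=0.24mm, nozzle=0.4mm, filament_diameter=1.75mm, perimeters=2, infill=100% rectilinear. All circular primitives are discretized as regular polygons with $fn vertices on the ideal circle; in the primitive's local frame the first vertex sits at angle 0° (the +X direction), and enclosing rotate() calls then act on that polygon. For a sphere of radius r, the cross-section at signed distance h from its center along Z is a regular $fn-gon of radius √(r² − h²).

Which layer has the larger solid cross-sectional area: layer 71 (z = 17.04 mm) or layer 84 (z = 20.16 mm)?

Layer 71 (z = 17.04): the cube is not intersected at this z (z outside [0, 11]); the r=10.5 sphere at (1, 15) slices to a regular 32-gon of circumradius 10.456 (√(r²−h²) with h=0.96 from center) (area = (32/2)·10.456²·sin(360°/32) = 341.26 mm²); the cylinder at (-1, -3): section is a regular 32-gon, circumradius r=7.5 (area = (32/2)·7.500²·sin(360°/32) = 175.58 mm²); Merging all regions: the 2 present regions are separate (no shared area or edge), so areas and boundary lengths simply add and each stays a separate island — area = 516.84 mm²; the cylinder at (6, -2.5) is not intersected at this z (z outside [4, 16.5]); After the difference (first − rest): none of the subtracted shapes is present at this height, so the result so far is unchanged — area = 516.84 mm². So its area = 516.84 mm². Layer 84 (z = 20.16): the cube is absent (z outside [0, 11]); the r=10.5 sphere at (1, 15) slices to a regular 32-gon of circumradius 10.275 (√(r²−h²) with h=2.16 from center) (area = (32/2)·10.275²·sin(360°/32) = 329.58 mm²); the cylinder at (-1, -3) does not reach this height (z outside [8, 20]); Taking the union: only the r=10.5 sphere at (1, 15) is present, so the union is just that shape — area = 329.58 mm²; the cylinder at (6, -2.5) is absent (z outside [4, 16.5]); Taking the first minus the rest: none of the subtracted shapes is present at this height, so that combined region is unchanged — area = 329.58 mm². So its area = 329.58 mm². Layer 71 is larger (516.84 vs 329.58 mm²).

layer 71 (z = 17.04 mm)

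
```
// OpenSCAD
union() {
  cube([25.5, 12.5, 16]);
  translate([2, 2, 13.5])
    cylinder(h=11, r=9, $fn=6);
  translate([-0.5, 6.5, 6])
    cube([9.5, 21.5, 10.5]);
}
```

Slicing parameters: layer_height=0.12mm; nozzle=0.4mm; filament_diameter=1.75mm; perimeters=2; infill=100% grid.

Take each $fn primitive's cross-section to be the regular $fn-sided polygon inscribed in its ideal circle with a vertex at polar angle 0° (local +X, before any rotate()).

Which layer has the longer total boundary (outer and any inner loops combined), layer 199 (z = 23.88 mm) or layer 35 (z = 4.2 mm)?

layer 35 (z = 4.2 mm)

Layer 199 (z = 23.88): the cube is absent (z outside [0, 16]); the r=9 cylinder at (2, 2) contributes a regular 6-gon of circumradius 9 (perimeter = 2·6·9.000·sin(180°/6) = 54.00 mm); the cube at (-0.5, 6.5) is absent (z outside [6, 16.5]); Taking the union: only the r=9 cylinder at (2, 2) is present, so the union is just that shape — boundary = 54.00 mm. So its perimeter = 54.00 mm. Layer 35 (z = 4.2): the cube is present — its section is the full 25.5×12.5 rectangle (perimeter 76.00 mm); the cylinder at (2, 2) is absent (z outside [13.5, 24.5]); the cube at (-0.5, 6.5) is absent (z outside [6, 16.5]); Taking the union: only the 25.5×12.5 cube is present, so the union is just that shape — boundary = 76.00 mm. So its perimeter = 76.00 mm. Layer 35 is larger (76.00 vs 54.00 mm).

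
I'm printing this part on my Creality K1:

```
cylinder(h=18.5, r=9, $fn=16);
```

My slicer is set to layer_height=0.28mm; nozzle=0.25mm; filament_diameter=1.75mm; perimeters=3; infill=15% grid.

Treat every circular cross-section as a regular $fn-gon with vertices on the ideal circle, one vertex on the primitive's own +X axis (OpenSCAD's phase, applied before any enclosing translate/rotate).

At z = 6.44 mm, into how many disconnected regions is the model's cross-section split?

At z = 6.44 mm: the cylinder: section is a regular 16-gon, circumradius r=9. The result has 1 disconnected region.

1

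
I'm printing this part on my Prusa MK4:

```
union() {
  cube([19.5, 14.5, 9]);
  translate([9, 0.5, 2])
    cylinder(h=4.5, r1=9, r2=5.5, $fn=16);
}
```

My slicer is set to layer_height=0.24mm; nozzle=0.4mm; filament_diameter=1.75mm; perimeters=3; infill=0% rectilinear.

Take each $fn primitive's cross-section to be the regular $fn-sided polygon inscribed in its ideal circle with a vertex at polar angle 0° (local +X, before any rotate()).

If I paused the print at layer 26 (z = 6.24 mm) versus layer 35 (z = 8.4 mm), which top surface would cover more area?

layer 26 (z = 6.24 mm)

Layer 26 (z = 6.24): the cube is present — its section is the full 19.5×14.5 rectangle (area 282.75 mm²); the cone at (9, 0.5) contributes a regular 16-gon of circumradius 5.702 (interpolated between r1=9 and r2=5.5 at t=0.942) (area = (16/2)·5.702²·sin(360°/16) = 99.54 mm²); Taking the union: the regions partially overlap — summed areas 382.29 mm² minus the doubly-counted overlap 55.42 mm² gives 326.87 mm² — area = 326.87 mm². So its area = 326.87 mm². Layer 35 (z = 8.4): the 19.5×14.5 cube contributes its full rectangle (area 282.75 mm²); the cone at (9, 0.5) does not reach this height (z outside [2, 6.5]); Merging all regions: only the 19.5×14.5 cube is present, so the union is just that shape — area = 282.75 mm². So its area = 282.75 mm². Layer 26 is larger (326.87 vs 282.75 mm²).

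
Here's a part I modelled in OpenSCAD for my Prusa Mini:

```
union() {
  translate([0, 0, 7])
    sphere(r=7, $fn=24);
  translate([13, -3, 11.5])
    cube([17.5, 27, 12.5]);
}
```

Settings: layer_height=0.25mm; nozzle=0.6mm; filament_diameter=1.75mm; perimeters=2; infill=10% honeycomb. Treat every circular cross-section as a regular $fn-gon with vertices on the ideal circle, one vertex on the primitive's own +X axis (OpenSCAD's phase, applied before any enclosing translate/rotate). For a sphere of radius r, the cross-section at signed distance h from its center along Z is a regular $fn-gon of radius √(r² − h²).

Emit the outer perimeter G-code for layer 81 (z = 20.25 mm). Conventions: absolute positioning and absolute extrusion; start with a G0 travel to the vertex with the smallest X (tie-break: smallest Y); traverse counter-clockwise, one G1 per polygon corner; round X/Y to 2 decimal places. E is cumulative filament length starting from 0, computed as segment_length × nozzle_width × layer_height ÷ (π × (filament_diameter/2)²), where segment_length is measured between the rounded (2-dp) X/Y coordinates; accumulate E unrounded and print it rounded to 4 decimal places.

G0 X13.00 Y-3.00 Z20.25
G1 X30.50 Y-3.00 E1.0913
G1 X30.50 Y24.00 E2.7751
G1 X13.00 Y24.00 E3.8665
G1 X13.00 Y-3.00 E5.5503

At z = 20.25 mm: the sphere is not intersected at this z (|z−center|=13.250 > r=7); the cube at (13, -3) is present — its section is the full 17.5×27 rectangle; Taking the union: only the 17.5×27 cube at (13, -3) is present, so the union is just that shape — 1 connected region. The outline is a single polygon with 4 vertices. Extrusion per mm of travel: 0.6 × 0.25 / (π × 0.875²) = 0.062363. Accumulating E over each segment gives final E = 5.5503.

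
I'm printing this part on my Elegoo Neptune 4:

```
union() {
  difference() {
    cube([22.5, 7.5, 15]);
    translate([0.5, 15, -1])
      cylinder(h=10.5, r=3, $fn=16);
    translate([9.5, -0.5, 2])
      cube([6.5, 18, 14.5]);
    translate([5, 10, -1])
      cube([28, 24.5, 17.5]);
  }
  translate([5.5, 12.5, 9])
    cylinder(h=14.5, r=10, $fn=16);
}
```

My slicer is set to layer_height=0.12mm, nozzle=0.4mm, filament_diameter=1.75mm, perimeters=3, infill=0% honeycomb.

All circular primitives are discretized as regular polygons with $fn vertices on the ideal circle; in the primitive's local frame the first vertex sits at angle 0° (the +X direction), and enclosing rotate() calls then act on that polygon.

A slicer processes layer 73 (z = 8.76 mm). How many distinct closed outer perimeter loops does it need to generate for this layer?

2

At z = 8.76 mm: the cube (footprint 22.5×7.5) is included at this height; the cylinder at (0.5, 15): section is a regular 16-gon, circumradius r=3; the 6.5×18 cube at (9.5, -0.5) contributes its full rectangle; the 28×24.5 cube at (5, 10) contributes its full rectangle; Subtracting the remaining from the first: starting from the 22.5×7.5 cube, the r=3 cylinder at (0.5, 15) misses the remaining region (no effect); the 6.5×18 cube at (9.5, -0.5) partially overlaps it — only the 48.75 mm² overlap (of its 117.00 mm²) is removed, clipping the outline; the 28×24.5 cube at (5, 10) misses the remaining region (no effect) — 2 connected regions; the cylinder at (5.5, 12.5) is absent (z outside [9, 23.5]); Taking the union: only that combined region is present, so the union is just that shape — 2 connected regions. The result has 2 disconnected regions.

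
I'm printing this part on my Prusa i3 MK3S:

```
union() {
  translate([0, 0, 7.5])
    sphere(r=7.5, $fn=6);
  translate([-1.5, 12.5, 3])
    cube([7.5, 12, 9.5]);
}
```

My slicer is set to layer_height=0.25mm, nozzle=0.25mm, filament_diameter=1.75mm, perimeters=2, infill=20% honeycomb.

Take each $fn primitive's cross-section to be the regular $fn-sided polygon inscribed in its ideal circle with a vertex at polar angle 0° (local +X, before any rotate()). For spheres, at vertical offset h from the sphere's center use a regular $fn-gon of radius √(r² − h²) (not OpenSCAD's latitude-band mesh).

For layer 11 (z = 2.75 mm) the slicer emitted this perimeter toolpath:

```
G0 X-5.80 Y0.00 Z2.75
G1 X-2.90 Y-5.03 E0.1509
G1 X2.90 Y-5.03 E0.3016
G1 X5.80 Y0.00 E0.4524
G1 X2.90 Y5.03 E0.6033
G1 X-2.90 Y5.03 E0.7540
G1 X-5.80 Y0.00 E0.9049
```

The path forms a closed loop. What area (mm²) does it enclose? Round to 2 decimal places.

Apply the shoelace formula to the sequence of (X, Y) vertices; enclosed area = 87.52 mm².

87.52 mm²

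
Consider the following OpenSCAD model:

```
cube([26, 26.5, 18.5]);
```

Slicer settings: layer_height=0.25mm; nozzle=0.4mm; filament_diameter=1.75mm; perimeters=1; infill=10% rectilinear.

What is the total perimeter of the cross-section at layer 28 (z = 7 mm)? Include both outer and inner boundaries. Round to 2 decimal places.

At z = 7 mm: the cube is present — its section is the full 26×26.5 rectangle (perimeter 105.00 mm). Overall, the cross-section is a single solid region. Total boundary length (outer) = 105.00 mm.

105.00 mm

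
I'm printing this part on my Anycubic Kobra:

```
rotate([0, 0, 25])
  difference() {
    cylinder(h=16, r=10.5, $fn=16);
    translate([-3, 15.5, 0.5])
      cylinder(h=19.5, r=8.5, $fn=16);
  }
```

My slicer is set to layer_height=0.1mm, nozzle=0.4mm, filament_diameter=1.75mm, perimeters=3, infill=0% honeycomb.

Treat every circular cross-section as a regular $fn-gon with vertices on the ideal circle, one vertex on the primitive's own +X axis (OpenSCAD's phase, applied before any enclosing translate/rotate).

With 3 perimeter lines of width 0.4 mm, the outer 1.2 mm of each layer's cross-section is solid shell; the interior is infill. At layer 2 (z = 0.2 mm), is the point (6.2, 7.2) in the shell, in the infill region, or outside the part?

At z = 0.2 mm: the r=10.5 cylinder contributes a regular 16-gon of circumradius 10.5; the cylinder at (-3, 15.5) is not intersected at this z (z outside [0.5, 20]); Subtracting the remaining from the first: none of the subtracted shapes is present at this height, so the r=10.5 cylinder is unchanged — 1 connected region; (rotated 25° about Z; rotation is an isometry so areas/perimeters/island counts are preserved). Overall, the cross-section is a single solid region. Undo the 25° rotation: the query point maps to (8.662, 3.905) in the un-rotated model frame. The nearest boundary edge runs (9.70, 4.02)→(7.42, 7.42); distance from the point to it = 0.93 mm. The point is inside the cross-section, 0.93 mm from the nearest boundary — within the 1.2 mm shell band (3 × 0.4).

shell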